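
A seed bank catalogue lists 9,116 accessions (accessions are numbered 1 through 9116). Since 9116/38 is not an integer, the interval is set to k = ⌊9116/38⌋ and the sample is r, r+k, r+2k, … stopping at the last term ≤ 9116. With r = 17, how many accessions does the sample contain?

k = ⌊9116/38⌋ = 239
Achieved size = ⌊(9116 − 17)/239⌋ + 1 = ⌊9099/239⌋ + 1 = 38 + 1 = 39
(last selection: 17 + 38×239 = 9099 ≤ 9116; next would be 9338 > 9116)

39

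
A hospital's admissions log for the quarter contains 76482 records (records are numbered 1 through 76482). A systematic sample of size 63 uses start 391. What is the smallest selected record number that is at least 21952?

22243

k = 76482/63 = 1214
Steps past start: ⌈(21952 − 391)/1214⌉ = ⌈21561/1214⌉ = 18
Selected record: 391 + 18×1214 = 22243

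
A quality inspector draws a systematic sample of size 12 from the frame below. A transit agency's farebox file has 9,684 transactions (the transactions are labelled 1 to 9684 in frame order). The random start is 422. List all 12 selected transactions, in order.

k = N/n = 9684/12 = 807
transaction 1: 422
transaction 2: 422 + 807 = 1229
transaction 3: 1229 + 807 = 2036
transaction 4: 2036 + 807 = 2843
transaction 5: 2843 + 807 = 3650
transaction 6: 3650 + 807 = 4457
transaction 7: 4457 + 807 = 5264
transaction 8: 5264 + 807 = 6071
transaction 9: 6071 + 807 = 6878
transaction 10: 6878 + 807 = 7685
transaction 11: 7685 + 807 = 8492
transaction 12: 8492 + 807 = 9299

422, 1229, 2036, 2843, 3650, 4457, 5264, 6071, 6878, 7685, 8492, 9299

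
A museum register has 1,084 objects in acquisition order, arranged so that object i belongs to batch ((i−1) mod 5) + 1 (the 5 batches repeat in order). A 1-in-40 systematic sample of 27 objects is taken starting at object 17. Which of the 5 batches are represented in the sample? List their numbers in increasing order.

Consecutive selections differ by k = 40, so their batch numbers differ by 40 mod 5 = 0.
gcd(40, 5) = 5, so the sample visits 5/5 = 1 distinct residues mod 5.
Start 17 is batch 2; the batches hit are 2.

2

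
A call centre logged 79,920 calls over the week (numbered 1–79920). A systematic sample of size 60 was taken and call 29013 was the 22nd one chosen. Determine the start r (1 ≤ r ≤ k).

1041

k = 79920/60 = 1332
r = 29013 − (22−1)×1332 = 29013 − 27972 = 1041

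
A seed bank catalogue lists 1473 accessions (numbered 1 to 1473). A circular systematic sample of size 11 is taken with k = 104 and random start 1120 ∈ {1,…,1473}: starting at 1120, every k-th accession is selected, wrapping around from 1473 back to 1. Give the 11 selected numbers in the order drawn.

1120, 1224, 1328, 1432, 63, 167, 271, 375, 479, 583, 687

Selection 1: 1120
Selection 2: 1120 + 104 = 1224
Selection 3: 1224 + 104 = 1328
Selection 4: 1328 + 104 = 1432
Selection 5: 1432 + 104 = 1536 → 1536 − 1473 = 63
Selection 6: 63 + 104 = 167
Selection 7: 167 + 104 = 271
Selection 8: 271 + 104 = 375
Selection 9: 375 + 104 = 479
Selection 10: 479 + 104 = 583
Selection 11: 583 + 104 = 687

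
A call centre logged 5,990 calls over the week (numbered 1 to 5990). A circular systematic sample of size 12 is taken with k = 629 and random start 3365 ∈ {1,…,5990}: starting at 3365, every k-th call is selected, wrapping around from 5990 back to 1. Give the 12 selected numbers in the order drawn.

3365, 3994, 4623, 5252, 5881, 520, 1149, 1778, 2407, 3036, 3665, 4294

Selection 1: 3365
Selection 2: 3365 + 629 = 3994
Selection 3: 3994 + 629 = 4623
Selection 4: 4623 + 629 = 5252
Selection 5: 5252 + 629 = 5881
Selection 6: 5881 + 629 = 6510 → 6510 − 5990 = 520
Selection 7: 520 + 629 = 1149
Selection 8: 1149 + 629 = 1778
Selection 9: 1778 + 629 = 2407
Selection 10: 2407 + 629 = 3036
Selection 11: 3036 + 629 = 3665
Selection 12: 3665 + 629 = 4294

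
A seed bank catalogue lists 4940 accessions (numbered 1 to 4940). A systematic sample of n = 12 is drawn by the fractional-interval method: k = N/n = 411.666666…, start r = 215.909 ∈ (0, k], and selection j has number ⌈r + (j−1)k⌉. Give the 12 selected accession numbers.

j=1: r + 0k = 215.909 → ⌈·⌉ = 216
j=2: r + 1k = 627.575666… → ⌈·⌉ = 628
j=3: r + 2k = 1039.242333… → ⌈·⌉ = 1040
j=4: r + 3k = 1450.909 → ⌈·⌉ = 1451
j=5: r + 4k = 1862.575666… → ⌈·⌉ = 1863
j=6: r + 5k = 2274.242333… → ⌈·⌉ = 2275
j=7: r + 6k = 2685.909 → ⌈·⌉ = 2686
j=8: r + 7k = 3097.575666… → ⌈·⌉ = 3098
j=9: r + 8k = 3509.242333… → ⌈·⌉ = 3510
j=10: r + 9k = 3920.909 → ⌈·⌉ = 3921
j=11: r + 10k = 4332.575666… → ⌈·⌉ = 4333
j=12: r + 11k = 4744.242333… → ⌈·⌉ = 4745

216, 628, 1040, 1451, 1863, 2275, 2686, 3098, 3510, 3921, 4333, 4745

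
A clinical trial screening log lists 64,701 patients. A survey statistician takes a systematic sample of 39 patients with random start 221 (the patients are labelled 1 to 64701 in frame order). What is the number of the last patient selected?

k = 64701/39 = 1659
39th selection = r + (39−1)·k = 221 + 38×1659 = 221 + 63042 = 63263

63263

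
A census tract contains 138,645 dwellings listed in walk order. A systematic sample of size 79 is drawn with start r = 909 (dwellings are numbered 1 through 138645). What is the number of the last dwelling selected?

137799

k = 138645/79 = 1755
79th selection = r + (79−1)·k = 909 + 78×1755 = 909 + 136890 = 137799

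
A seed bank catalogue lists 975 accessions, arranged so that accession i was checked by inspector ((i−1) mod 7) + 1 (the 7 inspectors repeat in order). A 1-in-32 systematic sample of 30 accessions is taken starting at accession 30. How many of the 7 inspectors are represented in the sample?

7

Consecutive selections differ by k = 32, so their inspector numbers differ by 32 mod 7 = 4.
gcd(32, 7) = 1, so the sample visits 7/1 = 7 distinct residues mod 7.
Start 30 is inspector 2; the inspectors hit are 1, 2, 3, 4, 5, 6, 7.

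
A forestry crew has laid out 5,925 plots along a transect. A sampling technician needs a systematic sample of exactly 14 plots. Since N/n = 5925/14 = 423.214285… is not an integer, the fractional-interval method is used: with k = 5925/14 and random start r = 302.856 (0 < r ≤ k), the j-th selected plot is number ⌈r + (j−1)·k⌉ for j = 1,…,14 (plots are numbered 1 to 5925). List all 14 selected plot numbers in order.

303, 727, 1150, 1573, 1996, 2419, 2843, 3266, 3689, 4112, 4535, 4959, 5382, 5805

j=1: r + 0k = 302.856 → ⌈·⌉ = 303
j=2: r + 1k = 726.070285… → ⌈·⌉ = 727
j=3: r + 2k = 1149.284571… → ⌈·⌉ = 1150
j=4: r + 3k = 1572.498857… → ⌈·⌉ = 1573
j=5: r + 4k = 1995.713142… → ⌈·⌉ = 1996
j=6: r + 5k = 2418.927428… → ⌈·⌉ = 2419
j=7: r + 6k = 2842.141714… → ⌈·⌉ = 2843
j=8: r + 7k = 3265.356 → ⌈·⌉ = 3266
j=9: r + 8k = 3688.570285… → ⌈·⌉ = 3689
j=10: r + 9k = 4111.784571… → ⌈·⌉ = 4112
j=11: r + 10k = 4534.998857… → ⌈·⌉ = 4535
j=12: r + 11k = 4958.213142… → ⌈·⌉ = 4959
j=13: r + 12k = 5381.427428… → ⌈·⌉ = 5382
j=14: r + 13k = 5804.641714… → ⌈·⌉ = 5805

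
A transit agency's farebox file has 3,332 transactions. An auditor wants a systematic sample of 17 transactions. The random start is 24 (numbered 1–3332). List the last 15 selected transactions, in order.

416, 612, 808, 1004, 1200, 1396, 1592, 1788, 1984, 2180, 2376, 2572, 2768, 2964, 3160

k = N/n = 3332/17 = 196
3rd selection = 24 + 2×196 = 416
4th: 416 + 196 = 612
5th: 612 + 196 = 808
6th: 808 + 196 = 1004
7th: 1004 + 196 = 1200
8th: 1200 + 196 = 1396
9th: 1396 + 196 = 1592
10th: 1592 + 196 = 1788
11th: 1788 + 196 = 1984
12th: 1984 + 196 = 2180
13th: 2180 + 196 = 2376
14th: 2376 + 196 = 2572
15th: 2572 + 196 = 2768
16th: 2768 + 196 = 2964
17th: 2964 + 196 = 3160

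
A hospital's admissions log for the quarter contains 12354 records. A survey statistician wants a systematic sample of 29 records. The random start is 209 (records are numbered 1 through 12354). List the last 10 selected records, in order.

8303, 8729, 9155, 9581, 10007, 10433, 10859, 11285, 11711, 12137

k = N/n = 12354/29 = 426
20th selection = 209 + 19×426 = 8303
21st: 8303 + 426 = 8729
22nd: 8729 + 426 = 9155
23rd: 9155 + 426 = 9581
24th: 9581 + 426 = 10007
25th: 10007 + 426 = 10433
26th: 10433 + 426 = 10859
27th: 10859 + 426 = 11285
28th: 11285 + 426 = 11711
29th: 11711 + 426 = 12137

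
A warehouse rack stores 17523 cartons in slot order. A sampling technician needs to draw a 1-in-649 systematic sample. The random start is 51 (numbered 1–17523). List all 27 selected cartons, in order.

51, 700, 1349, 1998, 2647, 3296, 3945, 4594, 5243, 5892, 6541, 7190, 7839, 8488, 9137, 9786, 10435, 11084, 11733, 12382, 13031, 13680, 14329, 14978, 15627, 16276, 16925

carton 1: 51
carton 2: 51 + 649 = 700
carton 3: 700 + 649 = 1349
carton 4: 1349 + 649 = 1998
carton 5: 1998 + 649 = 2647
carton 6: 2647 + 649 = 3296
carton 7: 3296 + 649 = 3945
carton 8: 3945 + 649 = 4594
carton 9: 4594 + 649 = 5243
carton 10: 5243 + 649 = 5892
carton 11: 5892 + 649 = 6541
carton 12: 6541 + 649 = 7190
carton 13: 7190 + 649 = 7839
carton 14: 7839 + 649 = 8488
carton 15: 8488 + 649 = 9137
carton 16: 9137 + 649 = 9786
carton 17: 9786 + 649 = 10435
carton 18: 10435 + 649 = 11084
carton 19: 11084 + 649 = 11733
carton 20: 11733 + 649 = 12382
carton 21: 12382 + 649 = 13031
carton 22: 13031 + 649 = 13680
carton 23: 13680 + 649 = 14329
carton 24: 14329 + 649 = 14978
carton 25: 14978 + 649 = 15627
carton 26: 15627 + 649 = 16276
carton 27: 16276 + 649 = 16925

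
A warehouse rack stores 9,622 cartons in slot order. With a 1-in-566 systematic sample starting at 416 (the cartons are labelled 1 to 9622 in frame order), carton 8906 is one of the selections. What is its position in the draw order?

k = 566
position = (8906 − 416)/566 + 1 = 8490/566 + 1 = 15 + 1 = 16

16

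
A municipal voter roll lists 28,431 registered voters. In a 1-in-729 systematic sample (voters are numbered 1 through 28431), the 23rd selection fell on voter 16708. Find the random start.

k = 729
r = 16708 − (23−1)×729 = 16708 − 16038 = 670

670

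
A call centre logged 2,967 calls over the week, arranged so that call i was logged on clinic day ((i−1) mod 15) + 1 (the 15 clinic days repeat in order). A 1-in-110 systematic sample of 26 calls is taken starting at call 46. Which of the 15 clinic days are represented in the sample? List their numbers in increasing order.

Consecutive selections differ by k = 110, so their clinic day numbers differ by 110 mod 15 = 5.
gcd(110, 15) = 5, so the sample visits 15/5 = 3 distinct residues mod 15.
Start 46 is clinic day 1; the clinic days hit are 1, 6, 11.

1, 6, 11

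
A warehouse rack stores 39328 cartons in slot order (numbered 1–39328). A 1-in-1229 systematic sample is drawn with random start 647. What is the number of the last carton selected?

k = 1229
32nd selection = r + (32−1)·k = 647 + 31×1229 = 647 + 38099 = 38746

38746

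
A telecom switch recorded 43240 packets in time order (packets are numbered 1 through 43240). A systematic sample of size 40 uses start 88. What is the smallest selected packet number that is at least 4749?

5493

k = 43240/40 = 1081
Steps past start: ⌈(4749 − 88)/1081⌉ = ⌈4661/1081⌉ = 5
Selected packet: 88 + 5×1081 = 5493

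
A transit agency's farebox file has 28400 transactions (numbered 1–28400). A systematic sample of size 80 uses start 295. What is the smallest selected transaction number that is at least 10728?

10945

k = 28400/80 = 355
Steps past start: ⌈(10728 − 295)/355⌉ = ⌈10433/355⌉ = 30
Selected transaction: 295 + 30×355 = 10945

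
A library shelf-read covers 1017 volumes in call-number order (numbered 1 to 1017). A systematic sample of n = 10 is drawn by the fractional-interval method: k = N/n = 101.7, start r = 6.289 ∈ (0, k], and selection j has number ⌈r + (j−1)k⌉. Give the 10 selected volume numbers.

7, 108, 210, 312, 414, 515, 617, 719, 820, 922

j=1: r + 0k = 6.289 → ⌈·⌉ = 7
j=2: r + 1k = 107.989 → ⌈·⌉ = 108
j=3: r + 2k = 209.689 → ⌈·⌉ = 210
j=4: r + 3k = 311.389 → ⌈·⌉ = 312
j=5: r + 4k = 413.089 → ⌈·⌉ = 414
j=6: r + 5k = 514.789 → ⌈·⌉ = 515
j=7: r + 6k = 616.489 → ⌈·⌉ = 617
j=8: r + 7k = 718.189 → ⌈·⌉ = 719
j=9: r + 8k = 819.889 → ⌈·⌉ = 820
j=10: r + 9k = 921.589 → ⌈·⌉ = 922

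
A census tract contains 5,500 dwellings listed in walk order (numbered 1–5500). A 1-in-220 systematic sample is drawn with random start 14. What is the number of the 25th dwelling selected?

k = 220
25th selection = r + (25−1)·k = 14 + 24×220 = 14 + 5280 = 5294

5294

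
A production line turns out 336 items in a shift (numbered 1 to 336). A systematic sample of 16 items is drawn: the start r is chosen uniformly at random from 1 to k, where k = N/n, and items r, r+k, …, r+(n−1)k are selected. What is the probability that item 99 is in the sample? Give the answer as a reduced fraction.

k = 336/16 = 21.
Item 99 is selected iff r ≡ 99 (mod 21); exactly one such r in {1,…,21}.
Inclusion probability = 1/21.

1/21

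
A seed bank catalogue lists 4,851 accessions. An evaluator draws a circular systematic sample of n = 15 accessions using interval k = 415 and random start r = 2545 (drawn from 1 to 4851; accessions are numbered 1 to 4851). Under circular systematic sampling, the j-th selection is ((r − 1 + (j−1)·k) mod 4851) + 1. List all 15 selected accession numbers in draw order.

Selection 1: 2545
Selection 2: 2545 + 415 = 2960
Selection 3: 2960 + 415 = 3375
Selection 4: 3375 + 415 = 3790
Selection 5: 3790 + 415 = 4205
Selection 6: 4205 + 415 = 4620
Selection 7: 4620 + 415 = 5035 → 5035 − 4851 = 184
Selection 8: 184 + 415 = 599
Selection 9: 599 + 415 = 1014
Selection 10: 1014 + 415 = 1429
Selection 11: 1429 + 415 = 1844
Selection 12: 1844 + 415 = 2259
Selection 13: 2259 + 415 = 2674
Selection 14: 2674 + 415 = 3089
Selection 15: 3089 + 415 = 3504

2545, 2960, 3375, 3790, 4205, 4620, 184, 599, 1014, 1429, 1844, 2259, 2674, 3089, 3504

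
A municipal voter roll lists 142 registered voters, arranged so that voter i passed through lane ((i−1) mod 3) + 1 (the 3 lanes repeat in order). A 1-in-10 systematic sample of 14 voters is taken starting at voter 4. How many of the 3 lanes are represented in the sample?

Consecutive selections differ by k = 10, so their lane numbers differ by 10 mod 3 = 1.
gcd(10, 3) = 1, so the sample visits 3/1 = 3 distinct residues mod 3.
Start 4 is lane 1; the lanes hit are 1, 2, 3.

3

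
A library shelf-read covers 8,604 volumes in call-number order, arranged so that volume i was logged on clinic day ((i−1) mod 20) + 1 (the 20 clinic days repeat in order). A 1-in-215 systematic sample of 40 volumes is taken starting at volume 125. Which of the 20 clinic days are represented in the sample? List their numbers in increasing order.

5, 10, 15, 20

Consecutive selections differ by k = 215, so their clinic day numbers differ by 215 mod 20 = 15.
gcd(215, 20) = 5, so the sample visits 20/5 = 4 distinct residues mod 20.
Start 125 is clinic day 5; the clinic days hit are 5, 10, 15, 20.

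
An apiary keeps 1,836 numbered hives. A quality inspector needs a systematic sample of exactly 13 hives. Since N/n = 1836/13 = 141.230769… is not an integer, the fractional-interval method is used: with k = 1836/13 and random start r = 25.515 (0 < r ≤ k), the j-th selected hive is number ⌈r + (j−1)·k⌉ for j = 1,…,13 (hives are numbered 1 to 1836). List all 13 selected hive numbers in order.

26, 167, 308, 450, 591, 732, 873, 1015, 1156, 1297, 1438, 1580, 1721

j=1: r + 0k = 25.515 → ⌈·⌉ = 26
j=2: r + 1k = 166.745769… → ⌈·⌉ = 167
j=3: r + 2k = 307.976538… → ⌈·⌉ = 308
j=4: r + 3k = 449.207307… → ⌈·⌉ = 450
j=5: r + 4k = 590.438076… → ⌈·⌉ = 591
j=6: r + 5k = 731.668846… → ⌈·⌉ = 732
j=7: r + 6k = 872.899615… → ⌈·⌉ = 873
j=8: r + 7k = 1014.130384… → ⌈·⌉ = 1015
j=9: r + 8k = 1155.361153… → ⌈·⌉ = 1156
j=10: r + 9k = 1296.591923… → ⌈·⌉ = 1297
j=11: r + 10k = 1437.822692… → ⌈·⌉ = 1438
j=12: r + 11k = 1579.053461… → ⌈·⌉ = 1580
j=13: r + 12k = 1720.284230… → ⌈·⌉ = 1721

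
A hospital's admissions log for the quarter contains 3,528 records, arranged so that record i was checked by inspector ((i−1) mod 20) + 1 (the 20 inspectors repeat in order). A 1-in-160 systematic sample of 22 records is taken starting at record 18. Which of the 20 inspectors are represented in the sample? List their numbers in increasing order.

Consecutive selections differ by k = 160, so their inspector numbers differ by 160 mod 20 = 0.
gcd(160, 20) = 20, so the sample visits 20/20 = 1 distinct residues mod 20.
Start 18 is inspector 18; the inspectors hit are 18.

18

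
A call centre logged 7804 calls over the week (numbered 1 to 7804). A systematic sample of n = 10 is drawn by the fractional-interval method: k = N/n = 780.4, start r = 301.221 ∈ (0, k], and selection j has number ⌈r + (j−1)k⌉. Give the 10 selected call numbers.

j=1: r + 0k = 301.221 → ⌈·⌉ = 302
j=2: r + 1k = 1081.621 → ⌈·⌉ = 1082
j=3: r + 2k = 1862.021 → ⌈·⌉ = 1863
j=4: r + 3k = 2642.421 → ⌈·⌉ = 2643
j=5: r + 4k = 3422.821 → ⌈·⌉ = 3423
j=6: r + 5k = 4203.221 → ⌈·⌉ = 4204
j=7: r + 6k = 4983.621 → ⌈·⌉ = 4984
j=8: r + 7k = 5764.021 → ⌈·⌉ = 5765
j=9: r + 8k = 6544.421 → ⌈·⌉ = 6545
j=10: r + 9k = 7324.821 → ⌈·⌉ = 7325

302, 1082, 1863, 2643, 3423, 4204, 4984, 5765, 6545, 7325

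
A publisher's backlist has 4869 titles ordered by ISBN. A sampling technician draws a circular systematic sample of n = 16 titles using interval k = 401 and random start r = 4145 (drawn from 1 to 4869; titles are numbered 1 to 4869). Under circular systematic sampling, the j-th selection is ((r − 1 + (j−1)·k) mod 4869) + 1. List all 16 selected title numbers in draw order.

Selection 1: 4145
Selection 2: 4145 + 401 = 4546
Selection 3: 4546 + 401 = 4947 → 4947 − 4869 = 78
Selection 4: 78 + 401 = 479
Selection 5: 479 + 401 = 880
Selection 6: 880 + 401 = 1281
Selection 7: 1281 + 401 = 1682
Selection 8: 1682 + 401 = 2083
Selection 9: 2083 + 401 = 2484
Selection 10: 2484 + 401 = 2885
Selection 11: 2885 + 401 = 3286
Selection 12: 3286 + 401 = 3687
Selection 13: 3687 + 401 = 4088
Selection 14: 4088 + 401 = 4489
Selection 15: 4489 + 401 = 4890 → 4890 − 4869 = 21
Selection 16: 21 + 401 = 422

4145, 4546, 78, 479, 880, 1281, 1682, 2083, 2484, 2885, 3286, 3687, 4088, 4489, 21, 422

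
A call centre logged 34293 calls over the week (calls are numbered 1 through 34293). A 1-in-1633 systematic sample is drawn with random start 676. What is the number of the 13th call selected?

k = 1633
13th selection = r + (13−1)·k = 676 + 12×1633 = 676 + 19596 = 20272

20272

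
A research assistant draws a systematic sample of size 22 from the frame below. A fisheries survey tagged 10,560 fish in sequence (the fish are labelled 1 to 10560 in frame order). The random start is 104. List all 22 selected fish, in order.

104, 584, 1064, 1544, 2024, 2504, 2984, 3464, 3944, 4424, 4904, 5384, 5864, 6344, 6824, 7304, 7784, 8264, 8744, 9224, 9704, 10184

k = N/n = 10560/22 = 480
fish 1: 104
fish 2: 104 + 480 = 584
fish 3: 584 + 480 = 1064
fish 4: 1064 + 480 = 1544
fish 5: 1544 + 480 = 2024
fish 6: 2024 + 480 = 2504
fish 7: 2504 + 480 = 2984
fish 8: 2984 + 480 = 3464
fish 9: 3464 + 480 = 3944
fish 10: 3944 + 480 = 4424
fish 11: 4424 + 480 = 4904
fish 12: 4904 + 480 = 5384
fish 13: 5384 + 480 = 5864
fish 14: 5864 + 480 = 6344
fish 15: 6344 + 480 = 6824
fish 16: 6824 + 480 = 7304
fish 17: 7304 + 480 = 7784
fish 18: 7784 + 480 = 8264
fish 19: 8264 + 480 = 8744
fish 20: 8744 + 480 = 9224
fish 21: 9224 + 480 = 9704
fish 22: 9704 + 480 = 10184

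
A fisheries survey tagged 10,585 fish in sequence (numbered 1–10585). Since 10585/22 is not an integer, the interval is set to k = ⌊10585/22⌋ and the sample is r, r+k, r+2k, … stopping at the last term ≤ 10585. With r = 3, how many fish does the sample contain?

k = ⌊10585/22⌋ = 481
Achieved size = ⌊(10585 − 3)/481⌋ + 1 = ⌊10582/481⌋ + 1 = 22 + 1 = 23
(last selection: 3 + 22×481 = 10585 ≤ 10585; next would be 11066 > 10585)

23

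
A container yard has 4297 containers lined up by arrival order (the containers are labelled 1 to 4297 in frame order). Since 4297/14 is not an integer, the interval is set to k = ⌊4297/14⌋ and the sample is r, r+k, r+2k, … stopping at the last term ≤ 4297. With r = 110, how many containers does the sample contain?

k = ⌊4297/14⌋ = 306
Achieved size = ⌊(4297 − 110)/306⌋ + 1 = ⌊4187/306⌋ + 1 = 13 + 1 = 14
(last selection: 110 + 13×306 = 4088 ≤ 4297; next would be 4394 > 4297)

14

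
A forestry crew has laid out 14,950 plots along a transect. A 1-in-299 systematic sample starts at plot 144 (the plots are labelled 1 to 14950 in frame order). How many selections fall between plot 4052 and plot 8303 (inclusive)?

14

k = 299
First selection ≥ 4052: 144 + ⌈(4052−144)/299⌉·299 = 144 + 14×299 = 4330
Last selection ≤ 8303: 144 + ⌊(8303−144)/299⌋·299 = 144 + 27×299 = 8217
Count = 27 − 14 + 1 = 14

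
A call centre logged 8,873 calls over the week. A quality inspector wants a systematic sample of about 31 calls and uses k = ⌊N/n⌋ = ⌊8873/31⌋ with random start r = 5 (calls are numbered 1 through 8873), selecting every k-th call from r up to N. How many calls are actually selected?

32

k = ⌊8873/31⌋ = 286
Achieved size = ⌊(8873 − 5)/286⌋ + 1 = ⌊8868/286⌋ + 1 = 31 + 1 = 32
(last selection: 5 + 31×286 = 8871 ≤ 8873; next would be 9157 > 8873)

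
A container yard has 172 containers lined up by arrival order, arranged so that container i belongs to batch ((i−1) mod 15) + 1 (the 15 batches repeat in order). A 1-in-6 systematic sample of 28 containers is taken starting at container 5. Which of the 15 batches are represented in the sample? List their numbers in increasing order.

2, 5, 8, 11, 14

Consecutive selections differ by k = 6, so their batch numbers differ by 6 mod 15 = 6.
gcd(6, 15) = 3, so the sample visits 15/3 = 5 distinct residues mod 15.
Start 5 is batch 5; the batches hit are 2, 5, 8, 11, 14.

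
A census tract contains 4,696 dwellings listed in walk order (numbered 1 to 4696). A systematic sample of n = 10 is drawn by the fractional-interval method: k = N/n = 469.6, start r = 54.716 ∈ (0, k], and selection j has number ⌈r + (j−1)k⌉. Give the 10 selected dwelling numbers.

55, 525, 994, 1464, 1934, 2403, 2873, 3342, 3812, 4282

j=1: r + 0k = 54.716 → ⌈·⌉ = 55
j=2: r + 1k = 524.316 → ⌈·⌉ = 525
j=3: r + 2k = 993.916 → ⌈·⌉ = 994
j=4: r + 3k = 1463.516 → ⌈·⌉ = 1464
j=5: r + 4k = 1933.116 → ⌈·⌉ = 1934
j=6: r + 5k = 2402.716 → ⌈·⌉ = 2403
j=7: r + 6k = 2872.316 → ⌈·⌉ = 2873
j=8: r + 7k = 3341.916 → ⌈·⌉ = 3342
j=9: r + 8k = 3811.516 → ⌈·⌉ = 3812
j=10: r + 9k = 4281.116 → ⌈·⌉ = 4282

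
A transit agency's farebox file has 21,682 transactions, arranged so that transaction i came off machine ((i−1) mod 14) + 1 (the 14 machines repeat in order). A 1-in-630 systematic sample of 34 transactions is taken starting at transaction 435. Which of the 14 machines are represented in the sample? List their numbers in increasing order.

Consecutive selections differ by k = 630, so their machine numbers differ by 630 mod 14 = 0.
gcd(630, 14) = 14, so the sample visits 14/14 = 1 distinct residues mod 14.
Start 435 is machine 1; the machines hit are 1.

1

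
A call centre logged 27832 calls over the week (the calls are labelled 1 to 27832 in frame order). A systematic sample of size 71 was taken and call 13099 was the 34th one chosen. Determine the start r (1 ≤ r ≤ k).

k = 27832/71 = 392
r = 13099 − (34−1)×392 = 13099 − 12936 = 163

163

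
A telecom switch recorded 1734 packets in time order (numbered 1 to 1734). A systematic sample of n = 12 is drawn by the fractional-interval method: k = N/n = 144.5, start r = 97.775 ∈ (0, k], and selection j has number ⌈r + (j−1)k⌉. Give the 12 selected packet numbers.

j=1: r + 0k = 97.775 → ⌈·⌉ = 98
j=2: r + 1k = 242.275 → ⌈·⌉ = 243
j=3: r + 2k = 386.775 → ⌈·⌉ = 387
j=4: r + 3k = 531.275 → ⌈·⌉ = 532
j=5: r + 4k = 675.775 → ⌈·⌉ = 676
j=6: r + 5k = 820.275 → ⌈·⌉ = 821
j=7: r + 6k = 964.775 → ⌈·⌉ = 965
j=8: r + 7k = 1109.275 → ⌈·⌉ = 1110
j=9: r + 8k = 1253.775 → ⌈·⌉ = 1254
j=10: r + 9k = 1398.275 → ⌈·⌉ = 1399
j=11: r + 10k = 1542.775 → ⌈·⌉ = 1543
j=12: r + 11k = 1687.275 → ⌈·⌉ = 1688

98, 243, 387, 532, 676, 821, 965, 1110, 1254, 1399, 1543, 1688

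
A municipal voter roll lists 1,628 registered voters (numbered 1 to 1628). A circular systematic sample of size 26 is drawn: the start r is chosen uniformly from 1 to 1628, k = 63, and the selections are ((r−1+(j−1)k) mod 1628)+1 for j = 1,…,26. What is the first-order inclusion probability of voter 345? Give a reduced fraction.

For each position j, as r ranges over 1…1628 the j-th selection hits every voter exactly once, so voter 345 is selected for exactly 26 of the 1628 starts.
Inclusion probability = 26/1628 = 13/814.

13/814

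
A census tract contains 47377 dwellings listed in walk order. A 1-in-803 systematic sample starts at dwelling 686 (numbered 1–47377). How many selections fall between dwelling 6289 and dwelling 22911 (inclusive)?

k = 803
First selection ≥ 6289: 686 + ⌈(6289−686)/803⌉·803 = 686 + 7×803 = 6307
Last selection ≤ 22911: 686 + ⌊(22911−686)/803⌋·803 = 686 + 27×803 = 22367
Count = 27 − 7 + 1 = 21

21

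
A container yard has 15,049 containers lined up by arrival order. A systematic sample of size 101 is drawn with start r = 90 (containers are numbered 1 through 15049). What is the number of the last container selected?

k = 15049/101 = 149
101st selection = r + (101−1)·k = 90 + 100×149 = 90 + 14900 = 14990

14990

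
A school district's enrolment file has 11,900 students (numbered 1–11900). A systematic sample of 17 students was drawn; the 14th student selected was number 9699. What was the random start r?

599

k = 11900/17 = 700
r = 9699 − (14−1)×700 = 9699 − 9100 = 599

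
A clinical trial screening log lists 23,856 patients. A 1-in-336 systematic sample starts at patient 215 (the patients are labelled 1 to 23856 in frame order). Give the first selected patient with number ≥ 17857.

k = 336
Steps past start: ⌈(17857 − 215)/336⌉ = ⌈17642/336⌉ = 53
Selected patient: 215 + 53×336 = 18023

18023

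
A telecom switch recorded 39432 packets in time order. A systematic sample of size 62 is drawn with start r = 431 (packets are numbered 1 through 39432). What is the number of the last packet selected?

k = 39432/62 = 636
62nd selection = r + (62−1)·k = 431 + 61×636 = 431 + 38796 = 39227

39227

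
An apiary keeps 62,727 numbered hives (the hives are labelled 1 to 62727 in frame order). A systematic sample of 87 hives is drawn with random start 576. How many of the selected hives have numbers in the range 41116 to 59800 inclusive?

26

k = 62727/87 = 721
First selection ≥ 41116: 576 + ⌈(41116−576)/721⌉·721 = 576 + 57×721 = 41673
Last selection ≤ 59800: 576 + ⌊(59800−576)/721⌋·721 = 576 + 82×721 = 59698
Count = 82 − 57 + 1 = 26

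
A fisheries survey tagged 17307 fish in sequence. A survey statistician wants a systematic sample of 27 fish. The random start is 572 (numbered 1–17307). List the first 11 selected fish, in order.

572, 1213, 1854, 2495, 3136, 3777, 4418, 5059, 5700, 6341, 6982

k = N/n = 17307/27 = 641
fish 1: 572
fish 2: 572 + 641 = 1213
fish 3: 1213 + 641 = 1854
fish 4: 1854 + 641 = 2495
fish 5: 2495 + 641 = 3136
fish 6: 3136 + 641 = 3777
fish 7: 3777 + 641 = 4418
fish 8: 4418 + 641 = 5059
fish 9: 5059 + 641 = 5700
fish 10: 5700 + 641 = 6341
fish 11: 6341 + 641 = 6982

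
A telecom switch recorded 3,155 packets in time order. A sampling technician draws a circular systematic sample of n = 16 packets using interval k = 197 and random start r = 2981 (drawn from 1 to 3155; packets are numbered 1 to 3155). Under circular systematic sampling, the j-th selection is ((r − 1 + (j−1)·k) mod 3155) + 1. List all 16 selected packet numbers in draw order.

Selection 1: 2981
Selection 2: 2981 + 197 = 3178 → 3178 − 3155 = 23
Selection 3: 23 + 197 = 220
Selection 4: 220 + 197 = 417
Selection 5: 417 + 197 = 614
Selection 6: 614 + 197 = 811
Selection 7: 811 + 197 = 1008
Selection 8: 1008 + 197 = 1205
Selection 9: 1205 + 197 = 1402
Selection 10: 1402 + 197 = 1599
Selection 11: 1599 + 197 = 1796
Selection 12: 1796 + 197 = 1993
Selection 13: 1993 + 197 = 2190
Selection 14: 2190 + 197 = 2387
Selection 15: 2387 + 197 = 2584
Selection 16: 2584 + 197 = 2781

2981, 23, 220, 417, 614, 811, 1008, 1205, 1402, 1599, 1796, 1993, 2190, 2387, 2584, 2781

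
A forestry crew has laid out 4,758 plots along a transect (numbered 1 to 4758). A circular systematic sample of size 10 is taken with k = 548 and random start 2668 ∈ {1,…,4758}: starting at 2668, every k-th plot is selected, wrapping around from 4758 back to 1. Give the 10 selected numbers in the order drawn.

Selection 1: 2668
Selection 2: 2668 + 548 = 3216
Selection 3: 3216 + 548 = 3764
Selection 4: 3764 + 548 = 4312
Selection 5: 4312 + 548 = 4860 → 4860 − 4758 = 102
Selection 6: 102 + 548 = 650
Selection 7: 650 + 548 = 1198
Selection 8: 1198 + 548 = 1746
Selection 9: 1746 + 548 = 2294
Selection 10: 2294 + 548 = 2842

2668, 3216, 3764, 4312, 102, 650, 1198, 1746, 2294, 2842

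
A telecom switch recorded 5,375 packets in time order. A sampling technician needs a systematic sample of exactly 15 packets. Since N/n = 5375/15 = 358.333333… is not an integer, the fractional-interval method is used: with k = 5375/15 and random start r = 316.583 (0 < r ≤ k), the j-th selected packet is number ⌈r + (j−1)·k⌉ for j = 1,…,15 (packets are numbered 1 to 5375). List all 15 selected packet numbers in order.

317, 675, 1034, 1392, 1750, 2109, 2467, 2825, 3184, 3542, 3900, 4259, 4617, 4975, 5334

j=1: r + 0k = 316.583 → ⌈·⌉ = 317
j=2: r + 1k = 674.916333… → ⌈·⌉ = 675
j=3: r + 2k = 1033.249666… → ⌈·⌉ = 1034
j=4: r + 3k = 1391.583 → ⌈·⌉ = 1392
j=5: r + 4k = 1749.916333… → ⌈·⌉ = 1750
j=6: r + 5k = 2108.249666… → ⌈·⌉ = 2109
j=7: r + 6k = 2466.583 → ⌈·⌉ = 2467
j=8: r + 7k = 2824.916333… → ⌈·⌉ = 2825
j=9: r + 8k = 3183.249666… → ⌈·⌉ = 3184
j=10: r + 9k = 3541.583 → ⌈·⌉ = 3542
j=11: r + 10k = 3899.916333… → ⌈·⌉ = 3900
j=12: r + 11k = 4258.249666… → ⌈·⌉ = 4259
j=13: r + 12k = 4616.583 → ⌈·⌉ = 4617
j=14: r + 13k = 4974.916333… → ⌈·⌉ = 4975
j=15: r + 14k = 5333.249666… → ⌈·⌉ = 5334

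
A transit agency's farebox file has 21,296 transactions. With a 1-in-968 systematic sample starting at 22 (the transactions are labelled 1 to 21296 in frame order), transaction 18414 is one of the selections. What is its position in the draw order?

k = 968
position = (18414 − 22)/968 + 1 = 18392/968 + 1 = 19 + 1 = 20

20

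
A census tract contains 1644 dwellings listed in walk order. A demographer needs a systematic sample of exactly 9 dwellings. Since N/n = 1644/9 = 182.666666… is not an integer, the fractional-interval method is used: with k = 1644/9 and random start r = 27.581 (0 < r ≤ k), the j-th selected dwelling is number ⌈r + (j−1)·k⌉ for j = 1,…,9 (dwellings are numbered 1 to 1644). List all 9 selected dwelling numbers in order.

j=1: r + 0k = 27.581 → ⌈·⌉ = 28
j=2: r + 1k = 210.247666… → ⌈·⌉ = 211
j=3: r + 2k = 392.914333… → ⌈·⌉ = 393
j=4: r + 3k = 575.581 → ⌈·⌉ = 576
j=5: r + 4k = 758.247666… → ⌈·⌉ = 759
j=6: r + 5k = 940.914333… → ⌈·⌉ = 941
j=7: r + 6k = 1123.581 → ⌈·⌉ = 1124
j=8: r + 7k = 1306.247666… → ⌈·⌉ = 1307
j=9: r + 8k = 1488.914333… → ⌈·⌉ = 1489

28, 211, 393, 576, 759, 941, 1124, 1307, 1489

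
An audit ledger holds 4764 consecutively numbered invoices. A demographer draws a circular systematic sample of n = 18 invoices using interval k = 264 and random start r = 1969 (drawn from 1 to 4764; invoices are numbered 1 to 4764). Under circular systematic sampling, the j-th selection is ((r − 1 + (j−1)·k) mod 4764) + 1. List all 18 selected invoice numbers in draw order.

1969, 2233, 2497, 2761, 3025, 3289, 3553, 3817, 4081, 4345, 4609, 109, 373, 637, 901, 1165, 1429, 1693

Selection 1: 1969
Selection 2: 1969 + 264 = 2233
Selection 3: 2233 + 264 = 2497
Selection 4: 2497 + 264 = 2761
Selection 5: 2761 + 264 = 3025
Selection 6: 3025 + 264 = 3289
Selection 7: 3289 + 264 = 3553
Selection 8: 3553 + 264 = 3817
Selection 9: 3817 + 264 = 4081
Selection 10: 4081 + 264 = 4345
Selection 11: 4345 + 264 = 4609
Selection 12: 4609 + 264 = 4873 → 4873 − 4764 = 109
Selection 13: 109 + 264 = 373
Selection 14: 373 + 264 = 637
Selection 15: 637 + 264 = 901
Selection 16: 901 + 264 = 1165
Selection 17: 1165 + 264 = 1429
Selection 18: 1429 + 264 = 1693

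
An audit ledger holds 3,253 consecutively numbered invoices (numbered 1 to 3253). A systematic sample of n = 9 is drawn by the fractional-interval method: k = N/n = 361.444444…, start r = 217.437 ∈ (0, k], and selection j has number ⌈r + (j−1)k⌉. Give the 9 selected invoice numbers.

j=1: r + 0k = 217.437 → ⌈·⌉ = 218
j=2: r + 1k = 578.881444… → ⌈·⌉ = 579
j=3: r + 2k = 940.325888… → ⌈·⌉ = 941
j=4: r + 3k = 1301.770333… → ⌈·⌉ = 1302
j=5: r + 4k = 1663.214777… → ⌈·⌉ = 1664
j=6: r + 5k = 2024.659222… → ⌈·⌉ = 2025
j=7: r + 6k = 2386.103666… → ⌈·⌉ = 2387
j=8: r + 7k = 2747.548111… → ⌈·⌉ = 2748
j=9: r + 8k = 3108.992555… → ⌈·⌉ = 3109

218, 579, 941, 1302, 1664, 2025, 2387, 2748, 3109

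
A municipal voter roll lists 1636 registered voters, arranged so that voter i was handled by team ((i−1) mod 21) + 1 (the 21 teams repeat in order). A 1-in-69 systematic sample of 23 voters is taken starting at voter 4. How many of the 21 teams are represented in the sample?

7

Consecutive selections differ by k = 69, so their team numbers differ by 69 mod 21 = 6.
gcd(69, 21) = 3, so the sample visits 21/3 = 7 distinct residues mod 21.
Start 4 is team 4; the teams hit are 1, 4, 7, 10, 13, 16, 19.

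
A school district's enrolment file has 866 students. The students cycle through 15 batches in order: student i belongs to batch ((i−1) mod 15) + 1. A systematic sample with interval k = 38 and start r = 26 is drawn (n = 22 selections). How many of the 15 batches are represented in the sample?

Consecutive selections differ by k = 38, so their batch numbers differ by 38 mod 15 = 8.
gcd(38, 15) = 1, so the sample visits 15/1 = 15 distinct residues mod 15.
Start 26 is batch 11; the batches hit are 1, 2, 3, 4, 5, 6, 7, 8, 9, 10, 11, 12, 13, 14, 15.

15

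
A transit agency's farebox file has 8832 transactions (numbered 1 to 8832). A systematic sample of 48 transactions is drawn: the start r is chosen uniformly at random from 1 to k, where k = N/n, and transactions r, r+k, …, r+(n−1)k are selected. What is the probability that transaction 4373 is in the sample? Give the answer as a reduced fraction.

1/184

k = 8832/48 = 184.
Transaction 4373 is selected iff r ≡ 4373 (mod 184); exactly one such r in {1,…,184}.
Inclusion probability = 1/184.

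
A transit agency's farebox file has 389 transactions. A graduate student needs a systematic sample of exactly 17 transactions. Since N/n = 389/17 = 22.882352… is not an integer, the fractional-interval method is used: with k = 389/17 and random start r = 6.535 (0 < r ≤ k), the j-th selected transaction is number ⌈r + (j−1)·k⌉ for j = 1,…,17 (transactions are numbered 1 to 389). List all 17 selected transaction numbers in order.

j=1: r + 0k = 6.535 → ⌈·⌉ = 7
j=2: r + 1k = 29.417352… → ⌈·⌉ = 30
j=3: r + 2k = 52.299705… → ⌈·⌉ = 53
j=4: r + 3k = 75.182058… → ⌈·⌉ = 76
j=5: r + 4k = 98.064411… → ⌈·⌉ = 99
j=6: r + 5k = 120.946764… → ⌈·⌉ = 121
j=7: r + 6k = 143.829117… → ⌈·⌉ = 144
j=8: r + 7k = 166.711470… → ⌈·⌉ = 167
j=9: r + 8k = 189.593823… → ⌈·⌉ = 190
j=10: r + 9k = 212.476176… → ⌈·⌉ = 213
j=11: r + 10k = 235.358529… → ⌈·⌉ = 236
j=12: r + 11k = 258.240882… → ⌈·⌉ = 259
j=13: r + 12k = 281.123235… → ⌈·⌉ = 282
j=14: r + 13k = 304.005588… → ⌈·⌉ = 305
j=15: r + 14k = 326.887941… → ⌈·⌉ = 327
j=16: r + 15k = 349.770294… → ⌈·⌉ = 350
j=17: r + 16k = 372.652647… → ⌈·⌉ = 373

7, 30, 53, 76, 99, 121, 144, 167, 190, 213, 236, 259, 282, 305, 327, 350, 373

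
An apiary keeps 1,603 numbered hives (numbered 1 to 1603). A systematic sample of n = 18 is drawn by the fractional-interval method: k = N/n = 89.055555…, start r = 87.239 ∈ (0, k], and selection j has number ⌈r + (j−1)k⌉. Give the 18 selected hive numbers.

j=1: r + 0k = 87.239 → ⌈·⌉ = 88
j=2: r + 1k = 176.294555… → ⌈·⌉ = 177
j=3: r + 2k = 265.350111… → ⌈·⌉ = 266
j=4: r + 3k = 354.405666… → ⌈·⌉ = 355
j=5: r + 4k = 443.461222… → ⌈·⌉ = 444
j=6: r + 5k = 532.516777… → ⌈·⌉ = 533
j=7: r + 6k = 621.572333… → ⌈·⌉ = 622
j=8: r + 7k = 710.627888… → ⌈·⌉ = 711
j=9: r + 8k = 799.683444… → ⌈·⌉ = 800
j=10: r + 9k = 888.739 → ⌈·⌉ = 889
j=11: r + 10k = 977.794555… → ⌈·⌉ = 978
j=12: r + 11k = 1066.850111… → ⌈·⌉ = 1067
j=13: r + 12k = 1155.905666… → ⌈·⌉ = 1156
j=14: r + 13k = 1244.961222… → ⌈·⌉ = 1245
j=15: r + 14k = 1334.016777… → ⌈·⌉ = 1335
j=16: r + 15k = 1423.072333… → ⌈·⌉ = 1424
j=17: r + 16k = 1512.127888… → ⌈·⌉ = 1513
j=18: r + 17k = 1601.183444… → ⌈·⌉ = 1602

88, 177, 266, 355, 444, 533, 622, 711, 800, 889, 978, 1067, 1156, 1245, 1335, 1424, 1513, 1602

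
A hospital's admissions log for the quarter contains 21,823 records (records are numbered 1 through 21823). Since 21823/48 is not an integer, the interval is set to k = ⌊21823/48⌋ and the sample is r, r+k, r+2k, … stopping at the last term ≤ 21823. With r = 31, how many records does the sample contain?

k = ⌊21823/48⌋ = 454
Achieved size = ⌊(21823 − 31)/454⌋ + 1 = ⌊21792/454⌋ + 1 = 48 + 1 = 49
(last selection: 31 + 48×454 = 21823 ≤ 21823; next would be 22277 > 21823)

49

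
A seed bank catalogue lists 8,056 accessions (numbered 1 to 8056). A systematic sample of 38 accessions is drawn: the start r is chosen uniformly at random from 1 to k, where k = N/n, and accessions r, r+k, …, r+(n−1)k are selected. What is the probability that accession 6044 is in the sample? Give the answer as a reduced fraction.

k = 8056/38 = 212.
Accession 6044 is selected iff r ≡ 6044 (mod 212); exactly one such r in {1,…,212}.
Inclusion probability = 1/212.

1/212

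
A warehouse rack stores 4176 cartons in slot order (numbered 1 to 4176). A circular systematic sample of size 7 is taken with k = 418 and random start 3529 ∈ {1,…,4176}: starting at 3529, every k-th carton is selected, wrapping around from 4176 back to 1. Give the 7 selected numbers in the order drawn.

3529, 3947, 189, 607, 1025, 1443, 1861

Selection 1: 3529
Selection 2: 3529 + 418 = 3947
Selection 3: 3947 + 418 = 4365 → 4365 − 4176 = 189
Selection 4: 189 + 418 = 607
Selection 5: 607 + 418 = 1025
Selection 6: 1025 + 418 = 1443
Selection 7: 1443 + 418 = 1861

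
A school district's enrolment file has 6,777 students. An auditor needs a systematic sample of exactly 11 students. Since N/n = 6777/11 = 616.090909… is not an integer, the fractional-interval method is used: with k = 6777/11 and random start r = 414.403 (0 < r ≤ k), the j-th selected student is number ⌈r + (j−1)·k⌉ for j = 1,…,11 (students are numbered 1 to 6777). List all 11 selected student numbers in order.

j=1: r + 0k = 414.403 → ⌈·⌉ = 415
j=2: r + 1k = 1030.493909… → ⌈·⌉ = 1031
j=3: r + 2k = 1646.584818… → ⌈·⌉ = 1647
j=4: r + 3k = 2262.675727… → ⌈·⌉ = 2263
j=5: r + 4k = 2878.766636… → ⌈·⌉ = 2879
j=6: r + 5k = 3494.857545… → ⌈·⌉ = 3495
j=7: r + 6k = 4110.948454… → ⌈·⌉ = 4111
j=8: r + 7k = 4727.039363… → ⌈·⌉ = 4728
j=9: r + 8k = 5343.130272… → ⌈·⌉ = 5344
j=10: r + 9k = 5959.221181… → ⌈·⌉ = 5960
j=11: r + 10k = 6575.312090… → ⌈·⌉ = 6576

415, 1031, 1647, 2263, 2879, 3495, 4111, 4728, 5344, 5960, 6576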